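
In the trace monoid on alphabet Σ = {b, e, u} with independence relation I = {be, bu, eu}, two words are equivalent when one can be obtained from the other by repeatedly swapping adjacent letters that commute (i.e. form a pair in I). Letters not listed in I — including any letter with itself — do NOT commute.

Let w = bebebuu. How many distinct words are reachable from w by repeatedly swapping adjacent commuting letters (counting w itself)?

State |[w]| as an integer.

210

piece 0:b — minimal
piece 1:e — minimal
piece 2:b rests on {0:b}
piece 3:e rests on {1:e}
piece 4:b rests on {2:b}
piece 5:u — minimal
piece 6:u rests on {5:u}
minimal pieces: {0:b, 1:e, 5:u}
ways to finish when only these pieces remain (= sum over removing one remaining piece with nothing left below it):
  1 left: {3}→1  {4}→1  {6}→1
  2 left: {1,3}→1  {2,4}→1  {3,4}→2  {3,6}→2  {4,6}→2  {5,6}→1
  3 left: {0,2,4}→1  {1,3,4}→3  {1,3,6}→3  {2,3,4}→3  {2,4,6}→3  {3,4,6}→6  {3,5,6}→3  {4,5,6}→3
  4 left: {0,2,3,4}→4  {0,2,4,6}→4  {1,2,3,4}→6  {1,3,4,6}→12  {1,3,5,6}→6  {2,3,4,6}→12  {2,4,5,6}→6  {3,4,5,6}→12
  5 left: {0,1,2,3,4}→10  {0,2,3,4,6}→20  {0,2,4,5,6}→10  {1,2,3,4,6}→30  {1,3,4,5,6}→30  {2,3,4,5,6}→30
  placing 0:b first → 90 extensions
  placing 1:e first → 60 extensions
  placing 5:u first → 60 extensions
total linear extensions = 210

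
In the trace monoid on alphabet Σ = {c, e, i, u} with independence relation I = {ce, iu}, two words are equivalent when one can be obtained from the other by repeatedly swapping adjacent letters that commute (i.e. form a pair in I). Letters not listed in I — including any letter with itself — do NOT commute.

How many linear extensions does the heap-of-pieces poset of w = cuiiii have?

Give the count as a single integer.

#0=c has no predecessor
#1=u depends on [0:c]
#2=i depends on [0:c]
#3=i depends on [2:i]
#4=i depends on [3:i]
#5=i depends on [4:i]
sources: [0:c]
N(rest) = Σ N(rest − s) over sources s of rest; N(one piece) = 1:
  size 1 → [1]=1  [5]=1
  size 2 → [1,5]=2  [4,5]=1
  size 3 → [1,4,5]=3  [3,4,5]=1
  size 4 → [1,3,4,5]=4  [2,3,4,5]=1
  first=0(c) contributes 5

5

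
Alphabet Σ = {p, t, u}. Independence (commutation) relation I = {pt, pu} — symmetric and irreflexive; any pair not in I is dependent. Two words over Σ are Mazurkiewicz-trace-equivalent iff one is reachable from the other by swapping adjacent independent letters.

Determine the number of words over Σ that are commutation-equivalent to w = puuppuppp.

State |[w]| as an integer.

#0=p has no predecessor
#1=u has no predecessor
#2=u depends on [1:u]
#3=p depends on [0:p]
#4=p depends on [3:p]
#5=u depends on [2:u]
#6=p depends on [4:p]
#7=p depends on [6:p]
#8=p depends on [7:p]
sources: [0:p, 1:u]
N(rest) = Σ N(rest − s) over sources s of rest; N(one piece) = 1:
  size 1 → [5]=1  [8]=1
  size 2 → [2,5]=1  [5,8]=2  [7,8]=1
  size 3 → [1,2,5]=1  [2,5,8]=3  [5,7,8]=3  [6,7,8]=1
  size 4 → [1,2,5,8]=4  [2,5,7,8]=6  [4,6,7,8]=1  [5,6,7,8]=4
  size 5 → [1,2,5,7,8]=10  [2,5,6,7,8]=10  [3,4,6,7,8]=1  [4,5,6,7,8]=5
  size 6 → [0,3,4,6,7,8]=1  [1,2,5,6,7,8]=20  [2,4,5,6,7,8]=15  [3,4,5,6,7,8]=6
  size 7 → [0,3,4,5,6,7,8]=7  [1,2,4,5,6,7,8]=35  [2,3,4,5,6,7,8]=21
  first=0(p) contributes 56
  first=1(u) contributes 28
|[w]| = 84

84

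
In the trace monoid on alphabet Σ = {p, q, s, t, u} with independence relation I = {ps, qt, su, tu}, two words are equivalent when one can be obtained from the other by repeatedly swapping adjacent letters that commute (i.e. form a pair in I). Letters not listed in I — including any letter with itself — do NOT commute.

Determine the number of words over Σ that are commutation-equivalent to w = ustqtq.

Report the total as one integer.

0(u) covers ∅
1(s) covers ∅
2(t) covers 1:s
3(q) covers 0:u, 1:s
4(t) covers 2:t
5(q) covers 3:q
floor of heap: 0:u, 1:s
completions by unplaced set U, small U first (add the entries for U minus each lowest piece of U):
  |U|=1: {4}:1  {5}:1
  |U|=2: {2,4}:1  {3,5}:1  {4,5}:2
  |U|=3: {0,3,5}:1  {2,4,5}:3  {3,4,5}:3
  |U|=4: {0,3,4,5}:4  {2,3,4,5}:6
  start at 0(u): 6
  start at 1(s): 10
sum over floor = 16

16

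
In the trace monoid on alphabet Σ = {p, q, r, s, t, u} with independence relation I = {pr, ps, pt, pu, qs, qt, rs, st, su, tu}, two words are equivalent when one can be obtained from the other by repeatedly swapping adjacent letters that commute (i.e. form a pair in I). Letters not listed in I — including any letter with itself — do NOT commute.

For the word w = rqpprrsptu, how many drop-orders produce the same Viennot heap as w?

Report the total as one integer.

0(r) covers ∅
1(q) covers 0:r
2(p) covers 1:q
3(p) covers 2:p
4(r) covers 1:q
5(r) covers 4:r
6(s) covers ∅
7(p) covers 3:p
8(t) covers 5:r
9(u) covers 5:r
floor of heap: 0:r, 6:s
completions by unplaced set U, small U first (add the entries for U minus each lowest piece of U):
  |U|=1: {6}:1  {7}:1  {8}:1  {9}:1
  |U|=2: {3,7}:1  {6,7}:2  {6,8}:2  {6,9}:2  {7,8}:2  {7,9}:2  {8,9}:2
  |U|=3: {2,3,7}:1  {3,6,7}:3  {3,7,8}:3  {3,7,9}:3  {5,8,9}:2  {6,7,8}:6  {6,7,9}:6  {6,8,9}:6  {7,8,9}:6
  |U|=4: {2,3,6,7}:4  {2,3,7,8}:4  {2,3,7,9}:4  {3,6,7,8}:12  {3,6,7,9}:12  {3,7,8,9}:12  {4,5,8,9}:2  {5,6,8,9}:8  {5,7,8,9}:8  {6,7,8,9}:24
  |U|=5: {2,3,6,7,8}:20  {2,3,6,7,9}:20  {2,3,7,8,9}:20  {3,5,7,8,9}:20  {3,6,7,8,9}:60  {4,5,6,8,9}:10  {4,5,7,8,9}:10  {5,6,7,8,9}:40
  |U|=6: {2,3,5,7,8,9}:40  {2,3,6,7,8,9}:120  {3,4,5,7,8,9}:30  {3,5,6,7,8,9}:120  {4,5,6,7,8,9}:60
  |U|=7: {2,3,4,5,7,8,9}:70  {2,3,5,6,7,8,9}:280  {3,4,5,6,7,8,9}:210
  |U|=8: {1,2,3,4,5,7,8,9}:70  {2,3,4,5,6,7,8,9}:560
  start at 0(r): 630
  start at 6(s): 70
sum over floor = 700

700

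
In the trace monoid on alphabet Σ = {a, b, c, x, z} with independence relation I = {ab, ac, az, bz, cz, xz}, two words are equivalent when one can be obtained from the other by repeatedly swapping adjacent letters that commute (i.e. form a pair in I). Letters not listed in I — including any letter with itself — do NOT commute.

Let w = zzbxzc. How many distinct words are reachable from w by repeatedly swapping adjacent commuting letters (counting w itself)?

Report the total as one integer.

drop 0:z onto floor
drop 1:z onto {0:z}
drop 2:b onto floor
drop 3:x onto {2:b}
drop 4:z onto {1:z}
drop 5:c onto {3:x}
ground layer = {0:z, 2:b}
drop-orders for the pieces not yet dropped (sum over which currently-grounded one goes next):
  1 to go: {4} 1  {5} 1
  2 to go: {1,4} 1  {3,5} 1  {4,5} 2
  3 to go: {0,1,4} 1  {1,4,5} 3  {2,3,5} 1  {3,4,5} 3
  4 to go: {0,1,4,5} 4  {1,3,4,5} 6  {2,3,4,5} 4
  if 0:z drops first: 10 orders
  if 2:b drops first: 10 orders
heap linearizations: 20

20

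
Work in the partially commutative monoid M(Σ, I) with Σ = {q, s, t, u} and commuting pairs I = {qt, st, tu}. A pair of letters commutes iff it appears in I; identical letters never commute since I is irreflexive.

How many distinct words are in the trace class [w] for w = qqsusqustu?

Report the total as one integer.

10

piece 0:q — minimal
piece 1:q rests on {0:q}
piece 2:s rests on {1:q}
piece 3:u rests on {2:s}
piece 4:s rests on {3:u}
piece 5:q rests on {4:s}
piece 6:u rests on {5:q}
piece 7:s rests on {6:u}
piece 8:t — minimal
piece 9:u rests on {7:s}
minimal pieces: {0:q, 8:t}
ways to finish when only these pieces remain (= sum over removing one remaining piece with nothing left below it):
  1 left: {8}→1  {9}→1
  2 left: {7,9}→1  {8,9}→2
  3 left: {6,7,9}→1  {7,8,9}→3
  4 left: {5,6,7,9}→1  {6,7,8,9}→4
  5 left: {4,5,6,7,9}→1  {5,6,7,8,9}→5
  6 left: {3,4,5,6,7,9}→1  {4,5,6,7,8,9}→6
  7 left: {2,3,4,5,6,7,9}→1  {3,4,5,6,7,8,9}→7
  8 left: {1,2,3,4,5,6,7,9}→1  {2,3,4,5,6,7,8,9}→8
  placing 0:q first → 9 extensions
  placing 8:t first → 1 extensions
total linear extensions = 10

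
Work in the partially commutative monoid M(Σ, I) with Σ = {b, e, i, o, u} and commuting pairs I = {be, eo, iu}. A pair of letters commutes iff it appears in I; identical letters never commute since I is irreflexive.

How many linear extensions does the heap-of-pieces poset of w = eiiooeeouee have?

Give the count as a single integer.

10

drop 0:e onto floor
drop 1:i onto {0:e}
drop 2:i onto {1:i}
drop 3:o onto {2:i}
drop 4:o onto {3:o}
drop 5:e onto {2:i}
drop 6:e onto {5:e}
drop 7:o onto {4:o}
drop 8:u onto {6:e, 7:o}
drop 9:e onto {8:u}
drop 10:e onto {9:e}
ground layer = {0:e}
drop-orders for the pieces not yet dropped (sum over which currently-grounded one goes next):
  1 to go: {10} 1
  2 to go: {9,10} 1
  3 to go: {8,9,10} 1
  4 to go: {6,8,9,10} 1  {7,8,9,10} 1
  5 to go: {4,7,8,9,10} 1  {5,6,8,9,10} 1  {6,7,8,9,10} 2
  6 to go: {3,4,7,8,9,10} 1  {4,6,7,8,9,10} 3  {5,6,7,8,9,10} 3
  7 to go: {3,4,6,7,8,9,10} 4  {4,5,6,7,8,9,10} 6
  8 to go: {3,4,5,6,7,8,9,10} 10
  9 to go: {2,3,4,5,6,7,8,9,10} 10
  if 0:e drops first: 10 orders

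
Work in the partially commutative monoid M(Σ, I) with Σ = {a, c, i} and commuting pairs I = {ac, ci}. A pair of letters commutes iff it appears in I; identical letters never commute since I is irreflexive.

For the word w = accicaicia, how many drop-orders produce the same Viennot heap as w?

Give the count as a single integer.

#0=a has no predecessor
#1=c has no predecessor
#2=c depends on [1:c]
#3=i depends on [0:a]
#4=c depends on [2:c]
#5=a depends on [3:i]
#6=i depends on [5:a]
#7=c depends on [4:c]
#8=i depends on [6:i]
#9=a depends on [8:i]
sources: [0:a, 1:c]
N(rest) = Σ N(rest − s) over sources s of rest; N(one piece) = 1:
  size 1 → [7]=1  [9]=1
  size 2 → [4,7]=1  [7,9]=2  [8,9]=1
  size 3 → [2,4,7]=1  [4,7,9]=3  [6,8,9]=1  [7,8,9]=3
  size 4 → [1,2,4,7]=1  [2,4,7,9]=4  [4,7,8,9]=6  [5,6,8,9]=1  [6,7,8,9]=4
  size 5 → [1,2,4,7,9]=5  [2,4,7,8,9]=10  [3,5,6,8,9]=1  [4,6,7,8,9]=10  [5,6,7,8,9]=5
  size 6 → [0,3,5,6,8,9]=1  [1,2,4,7,8,9]=15  [2,4,6,7,8,9]=20  [3,5,6,7,8,9]=6  [4,5,6,7,8,9]=15
  size 7 → [0,3,5,6,7,8,9]=7  [1,2,4,6,7,8,9]=35  [2,4,5,6,7,8,9]=35  [3,4,5,6,7,8,9]=21
  size 8 → [0,3,4,5,6,7,8,9]=28  [1,2,4,5,6,7,8,9]=70  [2,3,4,5,6,7,8,9]=56
  first=0(a) contributes 126
  first=1(c) contributes 84
|[w]| = 210

210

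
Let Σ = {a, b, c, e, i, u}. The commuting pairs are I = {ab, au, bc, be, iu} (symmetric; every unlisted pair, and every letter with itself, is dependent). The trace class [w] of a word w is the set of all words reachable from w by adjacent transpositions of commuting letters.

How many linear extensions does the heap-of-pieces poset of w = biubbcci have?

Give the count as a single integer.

12

piece 0:b — minimal
piece 1:i rests on {0:b}
piece 2:u rests on {0:b}
piece 3:b rests on {1:i, 2:u}
piece 4:b rests on {3:b}
piece 5:c rests on {1:i, 2:u}
piece 6:c rests on {5:c}
piece 7:i rests on {4:b, 6:c}
minimal pieces: {0:b}
ways to finish when only these pieces remain (= sum over removing one remaining piece with nothing left below it):
  1 left: {7}→1
  2 left: {4,7}→1  {6,7}→1
  3 left: {3,4,7}→1  {4,6,7}→2  {5,6,7}→1
  4 left: {3,4,6,7}→3  {4,5,6,7}→3
  5 left: {3,4,5,6,7}→6
  6 left: {1,3,4,5,6,7}→6  {2,3,4,5,6,7}→6
  placing 0:b first → 12 extensions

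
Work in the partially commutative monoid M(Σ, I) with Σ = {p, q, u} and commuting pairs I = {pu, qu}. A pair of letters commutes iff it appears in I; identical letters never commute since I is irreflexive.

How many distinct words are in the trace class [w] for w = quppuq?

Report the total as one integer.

0(q) covers ∅
1(u) covers ∅
2(p) covers 0:q
3(p) covers 2:p
4(u) covers 1:u
5(q) covers 3:p
floor of heap: 0:q, 1:u
completions by unplaced set U, small U first (add the entries for U minus each lowest piece of U):
  |U|=1: {4}:1  {5}:1
  |U|=2: {1,4}:1  {3,5}:1  {4,5}:2
  |U|=3: {1,4,5}:3  {2,3,5}:1  {3,4,5}:3
  |U|=4: {0,2,3,5}:1  {1,3,4,5}:6  {2,3,4,5}:4
  start at 0(q): 10
  start at 1(u): 5
sum over floor = 15

15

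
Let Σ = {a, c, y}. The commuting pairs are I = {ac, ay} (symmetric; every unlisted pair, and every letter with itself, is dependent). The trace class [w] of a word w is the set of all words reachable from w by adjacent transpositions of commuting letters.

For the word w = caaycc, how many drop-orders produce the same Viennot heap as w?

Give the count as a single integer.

piece 0:c — minimal
piece 1:a — minimal
piece 2:a rests on {1:a}
piece 3:y rests on {0:c}
piece 4:c rests on {3:y}
piece 5:c rests on {4:c}
minimal pieces: {0:c, 1:a}
ways to finish when only these pieces remain (= sum over removing one remaining piece with nothing left below it):
  1 left: {2}→1  {5}→1
  2 left: {1,2}→1  {2,5}→2  {4,5}→1
  3 left: {1,2,5}→3  {2,4,5}→3  {3,4,5}→1
  4 left: {0,3,4,5}→1  {1,2,4,5}→6  {2,3,4,5}→4
  placing 0:c first → 10 extensions
  placing 1:a first → 5 extensions
total linear extensions = 15

15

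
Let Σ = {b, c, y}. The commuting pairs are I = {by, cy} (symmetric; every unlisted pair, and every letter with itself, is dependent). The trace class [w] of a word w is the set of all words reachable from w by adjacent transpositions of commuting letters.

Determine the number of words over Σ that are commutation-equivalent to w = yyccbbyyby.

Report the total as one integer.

#0=y has no predecessor
#1=y depends on [0:y]
#2=c has no predecessor
#3=c depends on [2:c]
#4=b depends on [3:c]
#5=b depends on [4:b]
#6=y depends on [1:y]
#7=y depends on [6:y]
#8=b depends on [5:b]
#9=y depends on [7:y]
sources: [0:y, 2:c]
N(rest) = Σ N(rest − s) over sources s of rest; N(one piece) = 1:
  size 1 → [8]=1  [9]=1
  size 2 → [5,8]=1  [7,9]=1  [8,9]=2
  size 3 → [4,5,8]=1  [5,8,9]=3  [6,7,9]=1  [7,8,9]=3
  size 4 → [1,6,7,9]=1  [3,4,5,8]=1  [4,5,8,9]=4  [5,7,8,9]=6  [6,7,8,9]=4
  size 5 → [0,1,6,7,9]=1  [1,6,7,8,9]=5  [2,3,4,5,8]=1  [3,4,5,8,9]=5  [4,5,7,8,9]=10  [5,6,7,8,9]=10
  size 6 → [0,1,6,7,8,9]=6  [1,5,6,7,8,9]=15  [2,3,4,5,8,9]=6  [3,4,5,7,8,9]=15  [4,5,6,7,8,9]=20
  size 7 → [0,1,5,6,7,8,9]=21  [1,4,5,6,7,8,9]=35  [2,3,4,5,7,8,9]=21  [3,4,5,6,7,8,9]=35
  size 8 → [0,1,4,5,6,7,8,9]=56  [1,3,4,5,6,7,8,9]=70  [2,3,4,5,6,7,8,9]=56
  first=0(y) contributes 126
  first=2(c) contributes 126
|[w]| = 252

252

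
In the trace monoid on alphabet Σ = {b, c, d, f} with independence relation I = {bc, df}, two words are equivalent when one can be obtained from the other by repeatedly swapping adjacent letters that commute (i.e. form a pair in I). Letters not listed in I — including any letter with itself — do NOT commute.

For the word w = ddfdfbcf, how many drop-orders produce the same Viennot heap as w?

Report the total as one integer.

20

0(d) covers ∅
1(d) covers 0:d
2(f) covers ∅
3(d) covers 1:d
4(f) covers 2:f
5(b) covers 3:d, 4:f
6(c) covers 3:d, 4:f
7(f) covers 5:b, 6:c
floor of heap: 0:d, 2:f
completions by unplaced set U, small U first (add the entries for U minus each lowest piece of U):
  |U|=1: {7}:1
  |U|=2: {5,7}:1  {6,7}:1
  |U|=3: {5,6,7}:2
  |U|=4: {3,5,6,7}:2  {4,5,6,7}:2
  |U|=5: {1,3,5,6,7}:2  {2,4,5,6,7}:2  {3,4,5,6,7}:4
  |U|=6: {0,1,3,5,6,7}:2  {1,3,4,5,6,7}:6  {2,3,4,5,6,7}:6
  start at 0(d): 12
  start at 2(f): 8
sum over floor = 20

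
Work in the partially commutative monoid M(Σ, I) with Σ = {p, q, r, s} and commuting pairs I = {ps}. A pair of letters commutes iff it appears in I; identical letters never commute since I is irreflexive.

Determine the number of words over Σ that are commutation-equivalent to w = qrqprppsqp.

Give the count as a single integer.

#0=q has no predecessor
#1=r depends on [0:q]
#2=q depends on [1:r]
#3=p depends on [2:q]
#4=r depends on [3:p]
#5=p depends on [4:r]
#6=p depends on [5:p]
#7=s depends on [4:r]
#8=q depends on [6:p, 7:s]
#9=p depends on [8:q]
sources: [0:q]
N(rest) = Σ N(rest − s) over sources s of rest; N(one piece) = 1:
  size 1 → [9]=1
  size 2 → [8,9]=1
  size 3 → [6,8,9]=1  [7,8,9]=1
  size 4 → [5,6,8,9]=1  [6,7,8,9]=2
  size 5 → [5,6,7,8,9]=3
  size 6 → [4,5,6,7,8,9]=3
  size 7 → [3,4,5,6,7,8,9]=3
  size 8 → [2,3,4,5,6,7,8,9]=3
  first=0(q) contributes 3

3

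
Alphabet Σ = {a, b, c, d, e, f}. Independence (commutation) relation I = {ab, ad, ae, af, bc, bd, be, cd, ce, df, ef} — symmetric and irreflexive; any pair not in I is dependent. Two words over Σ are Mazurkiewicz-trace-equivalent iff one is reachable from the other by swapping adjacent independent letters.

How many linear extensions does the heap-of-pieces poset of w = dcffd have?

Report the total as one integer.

10

0(d) covers ∅
1(c) covers ∅
2(f) covers 1:c
3(f) covers 2:f
4(d) covers 0:d
floor of heap: 0:d, 1:c
completions by unplaced set U, small U first (add the entries for U minus each lowest piece of U):
  |U|=1: {3}:1  {4}:1
  |U|=2: {0,4}:1  {2,3}:1  {3,4}:2
  |U|=3: {0,3,4}:3  {1,2,3}:1  {2,3,4}:3
  start at 0(d): 4
  start at 1(c): 6
sum over floor = 10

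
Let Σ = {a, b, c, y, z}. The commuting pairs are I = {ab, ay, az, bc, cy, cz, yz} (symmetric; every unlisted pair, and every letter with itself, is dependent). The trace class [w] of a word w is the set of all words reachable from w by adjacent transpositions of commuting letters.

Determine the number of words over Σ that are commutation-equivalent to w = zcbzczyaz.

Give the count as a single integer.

drop 0:z onto floor
drop 1:c onto floor
drop 2:b onto {0:z}
drop 3:z onto {2:b}
drop 4:c onto {1:c}
drop 5:z onto {3:z}
drop 6:y onto {2:b}
drop 7:a onto {4:c}
drop 8:z onto {5:z}
ground layer = {0:z, 1:c}
drop-orders for the pieces not yet dropped (sum over which currently-grounded one goes next):
  1 to go: {6} 1  {7} 1  {8} 1
  2 to go: {4,7} 1  {5,8} 1  {6,7} 2  {6,8} 2  {7,8} 2
  3 to go: {1,4,7} 1  {3,5,8} 1  {4,6,7} 3  {4,7,8} 3  {5,6,8} 3  {5,7,8} 3  {6,7,8} 6
  4 to go: {1,4,6,7} 4  {1,4,7,8} 4  {3,5,6,8} 4  {3,5,7,8} 4  {4,5,7,8} 6  {4,6,7,8} 12  {5,6,7,8} 12
  5 to go: {1,4,5,7,8} 10  {1,4,6,7,8} 20  {2,3,5,6,8} 4  {3,4,5,7,8} 10  {3,5,6,7,8} 20  {4,5,6,7,8} 30
  6 to go: {0,2,3,5,6,8} 4  {1,3,4,5,7,8} 20  {1,4,5,6,7,8} 60  {2,3,5,6,7,8} 24  {3,4,5,6,7,8} 60
  7 to go: {0,2,3,5,6,7,8} 28  {1,3,4,5,6,7,8} 140  {2,3,4,5,6,7,8} 84
  if 0:z drops first: 224 orders
  if 1:c drops first: 112 orders
heap linearizations: 336

336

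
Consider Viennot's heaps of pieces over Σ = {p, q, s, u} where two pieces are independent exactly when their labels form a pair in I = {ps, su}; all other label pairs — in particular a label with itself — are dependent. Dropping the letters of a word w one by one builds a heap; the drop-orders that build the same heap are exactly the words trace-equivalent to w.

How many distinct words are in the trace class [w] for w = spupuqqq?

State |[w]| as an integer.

5

piece 0:s — minimal
piece 1:p — minimal
piece 2:u rests on {1:p}
piece 3:p rests on {2:u}
piece 4:u rests on {3:p}
piece 5:q rests on {0:s, 4:u}
piece 6:q rests on {5:q}
piece 7:q rests on {6:q}
minimal pieces: {0:s, 1:p}
ways to finish when only these pieces remain (= sum over removing one remaining piece with nothing left below it):
  1 left: {7}→1
  2 left: {6,7}→1
  3 left: {5,6,7}→1
  4 left: {0,5,6,7}→1  {4,5,6,7}→1
  5 left: {0,4,5,6,7}→2  {3,4,5,6,7}→1
  6 left: {0,3,4,5,6,7}→3  {2,3,4,5,6,7}→1
  placing 0:s first → 1 extensions
  placing 1:p first → 4 extensions
total linear extensions = 5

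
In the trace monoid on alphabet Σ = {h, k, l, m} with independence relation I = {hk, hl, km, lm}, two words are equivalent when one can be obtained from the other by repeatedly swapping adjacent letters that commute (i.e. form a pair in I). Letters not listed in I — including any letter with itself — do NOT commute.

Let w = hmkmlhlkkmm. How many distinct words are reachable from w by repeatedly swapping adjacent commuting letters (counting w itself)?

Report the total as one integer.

462

0(h) covers ∅
1(m) covers 0:h
2(k) covers ∅
3(m) covers 1:m
4(l) covers 2:k
5(h) covers 3:m
6(l) covers 4:l
7(k) covers 6:l
8(k) covers 7:k
9(m) covers 5:h
10(m) covers 9:m
floor of heap: 0:h, 2:k
completions by unplaced set U, small U first (add the entries for U minus each lowest piece of U):
  |U|=1: {8}:1  {10}:1
  |U|=2: {7,8}:1  {8,10}:2  {9,10}:1
  |U|=3: {5,9,10}:1  {6,7,8}:1  {7,8,10}:3  {8,9,10}:3
  |U|=4: {3,5,9,10}:1  {4,6,7,8}:1  {5,8,9,10}:4  {6,7,8,10}:4  {7,8,9,10}:6
  |U|=5: {1,3,5,9,10}:1  {2,4,6,7,8}:1  {3,5,8,9,10}:5  {4,6,7,8,10}:5  {5,7,8,9,10}:10  {6,7,8,9,10}:10
  |U|=6: {0,1,3,5,9,10}:1  {1,3,5,8,9,10}:6  {2,4,6,7,8,10}:6  {3,5,7,8,9,10}:15  {4,6,7,8,9,10}:15  {5,6,7,8,9,10}:20
  |U|=7: {0,1,3,5,8,9,10}:7  {1,3,5,7,8,9,10}:21  {2,4,6,7,8,9,10}:21  {3,5,6,7,8,9,10}:35  {4,5,6,7,8,9,10}:35
  |U|=8: {0,1,3,5,7,8,9,10}:28  {1,3,5,6,7,8,9,10}:56  {2,4,5,6,7,8,9,10}:56  {3,4,5,6,7,8,9,10}:70
  |U|=9: {0,1,3,5,6,7,8,9,10}:84  {1,3,4,5,6,7,8,9,10}:126  {2,3,4,5,6,7,8,9,10}:126
  start at 0(h): 252
  start at 2(k): 210
sum over floor = 462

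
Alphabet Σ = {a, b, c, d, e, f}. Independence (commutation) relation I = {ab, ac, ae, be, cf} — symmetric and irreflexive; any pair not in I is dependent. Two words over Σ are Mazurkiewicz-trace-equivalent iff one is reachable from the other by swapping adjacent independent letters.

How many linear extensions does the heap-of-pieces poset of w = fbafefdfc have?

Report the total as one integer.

4

0(f) covers ∅
1(b) covers 0:f
2(a) covers 0:f
3(f) covers 1:b, 2:a
4(e) covers 3:f
5(f) covers 4:e
6(d) covers 5:f
7(f) covers 6:d
8(c) covers 6:d
floor of heap: 0:f
completions by unplaced set U, small U first (add the entries for U minus each lowest piece of U):
  |U|=1: {7}:1  {8}:1
  |U|=2: {7,8}:2
  |U|=3: {6,7,8}:2
  |U|=4: {5,6,7,8}:2
  |U|=5: {4,5,6,7,8}:2
  |U|=6: {3,4,5,6,7,8}:2
  |U|=7: {1,3,4,5,6,7,8}:2  {2,3,4,5,6,7,8}:2
  start at 0(f): 4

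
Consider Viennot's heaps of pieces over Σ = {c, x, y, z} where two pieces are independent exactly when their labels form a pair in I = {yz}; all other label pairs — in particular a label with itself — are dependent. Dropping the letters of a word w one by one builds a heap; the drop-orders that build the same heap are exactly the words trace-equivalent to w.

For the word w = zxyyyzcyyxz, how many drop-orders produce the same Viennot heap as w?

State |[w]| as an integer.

#0=z has no predecessor
#1=x depends on [0:z]
#2=y depends on [1:x]
#3=y depends on [2:y]
#4=y depends on [3:y]
#5=z depends on [1:x]
#6=c depends on [4:y, 5:z]
#7=y depends on [6:c]
#8=y depends on [7:y]
#9=x depends on [8:y]
#10=z depends on [9:x]
sources: [0:z]
N(rest) = Σ N(rest − s) over sources s of rest; N(one piece) = 1:
  size 1 → [10]=1
  size 2 → [9,10]=1
  size 3 → [8,9,10]=1
  size 4 → [7,8,9,10]=1
  size 5 → [6,7,8,9,10]=1
  size 6 → [4,6,7,8,9,10]=1  [5,6,7,8,9,10]=1
  size 7 → [3,4,6,7,8,9,10]=1  [4,5,6,7,8,9,10]=2
  size 8 → [2,3,4,6,7,8,9,10]=1  [3,4,5,6,7,8,9,10]=3
  size 9 → [2,3,4,5,6,7,8,9,10]=4
  first=0(z) contributes 4

4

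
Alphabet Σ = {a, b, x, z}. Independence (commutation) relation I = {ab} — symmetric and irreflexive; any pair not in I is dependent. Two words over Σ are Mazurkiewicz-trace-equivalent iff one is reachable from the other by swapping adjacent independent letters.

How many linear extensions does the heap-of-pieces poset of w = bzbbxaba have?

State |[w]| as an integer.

3

#0=b has no predecessor
#1=z depends on [0:b]
#2=b depends on [1:z]
#3=b depends on [2:b]
#4=x depends on [3:b]
#5=a depends on [4:x]
#6=b depends on [4:x]
#7=a depends on [5:a]
sources: [0:b]
N(rest) = Σ N(rest − s) over sources s of rest; N(one piece) = 1:
  size 1 → [6]=1  [7]=1
  size 2 → [5,7]=1  [6,7]=2
  size 3 → [5,6,7]=3
  size 4 → [4,5,6,7]=3
  size 5 → [3,4,5,6,7]=3
  size 6 → [2,3,4,5,6,7]=3
  first=0(b) contributes 3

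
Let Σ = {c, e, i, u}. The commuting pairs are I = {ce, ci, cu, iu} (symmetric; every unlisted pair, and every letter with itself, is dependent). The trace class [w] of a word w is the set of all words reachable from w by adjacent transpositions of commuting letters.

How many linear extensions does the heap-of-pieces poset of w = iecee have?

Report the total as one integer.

5

piece 0:i — minimal
piece 1:e rests on {0:i}
piece 2:c — minimal
piece 3:e rests on {1:e}
piece 4:e rests on {3:e}
minimal pieces: {0:i, 2:c}
ways to finish when only these pieces remain (= sum over removing one remaining piece with nothing left below it):
  1 left: {2}→1  {4}→1
  2 left: {2,4}→2  {3,4}→1
  3 left: {1,3,4}→1  {2,3,4}→3
  placing 0:i first → 4 extensions
  placing 2:c first → 1 extensions
total linear extensions = 5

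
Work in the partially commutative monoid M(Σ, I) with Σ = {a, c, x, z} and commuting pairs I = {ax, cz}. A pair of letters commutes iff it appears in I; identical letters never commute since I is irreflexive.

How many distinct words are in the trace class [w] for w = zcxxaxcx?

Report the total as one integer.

piece 0:z — minimal
piece 1:c — minimal
piece 2:x rests on {0:z, 1:c}
piece 3:x rests on {2:x}
piece 4:a rests on {0:z, 1:c}
piece 5:x rests on {3:x}
piece 6:c rests on {4:a, 5:x}
piece 7:x rests on {6:c}
minimal pieces: {0:z, 1:c}
ways to finish when only these pieces remain (= sum over removing one remaining piece with nothing left below it):
  1 left: {7}→1
  2 left: {6,7}→1
  3 left: {4,6,7}→1  {5,6,7}→1
  4 left: {3,5,6,7}→1  {4,5,6,7}→2
  5 left: {2,3,5,6,7}→1  {3,4,5,6,7}→3
  6 left: {2,3,4,5,6,7}→4
  placing 0:z first → 4 extensions
  placing 1:c first → 4 extensions
total linear extensions = 8

8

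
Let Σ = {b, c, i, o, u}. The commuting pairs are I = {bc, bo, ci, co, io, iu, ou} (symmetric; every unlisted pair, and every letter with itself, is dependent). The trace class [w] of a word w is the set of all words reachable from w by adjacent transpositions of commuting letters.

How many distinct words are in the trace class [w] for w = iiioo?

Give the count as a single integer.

0(i) covers ∅
1(i) covers 0:i
2(i) covers 1:i
3(o) covers ∅
4(o) covers 3:o
floor of heap: 0:i, 3:o
completions by unplaced set U, small U first (add the entries for U minus each lowest piece of U):
  |U|=1: {2}:1  {4}:1
  |U|=2: {1,2}:1  {2,4}:2  {3,4}:1
  |U|=3: {0,1,2}:1  {1,2,4}:3  {2,3,4}:3
  start at 0(i): 6
  start at 3(o): 4
sum over floor = 10

10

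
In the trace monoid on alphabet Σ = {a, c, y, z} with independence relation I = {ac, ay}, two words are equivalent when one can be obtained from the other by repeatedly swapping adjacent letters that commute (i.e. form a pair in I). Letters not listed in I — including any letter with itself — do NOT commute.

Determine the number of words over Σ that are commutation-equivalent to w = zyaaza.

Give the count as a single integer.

piece 0:z — minimal
piece 1:y rests on {0:z}
piece 2:a rests on {0:z}
piece 3:a rests on {2:a}
piece 4:z rests on {1:y, 3:a}
piece 5:a rests on {4:z}
minimal pieces: {0:z}
ways to finish when only these pieces remain (= sum over removing one remaining piece with nothing left below it):
  1 left: {5}→1
  2 left: {4,5}→1
  3 left: {1,4,5}→1  {3,4,5}→1
  4 left: {1,3,4,5}→2  {2,3,4,5}→1
  placing 0:z first → 3 extensions

3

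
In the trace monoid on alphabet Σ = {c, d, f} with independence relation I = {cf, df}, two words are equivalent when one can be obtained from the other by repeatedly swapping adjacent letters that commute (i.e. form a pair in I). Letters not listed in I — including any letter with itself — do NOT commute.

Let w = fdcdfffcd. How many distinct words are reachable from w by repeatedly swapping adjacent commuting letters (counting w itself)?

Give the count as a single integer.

0(f) covers ∅
1(d) covers ∅
2(c) covers 1:d
3(d) covers 2:c
4(f) covers 0:f
5(f) covers 4:f
6(f) covers 5:f
7(c) covers 3:d
8(d) covers 7:c
floor of heap: 0:f, 1:d
completions by unplaced set U, small U first (add the entries for U minus each lowest piece of U):
  |U|=1: {6}:1  {8}:1
  |U|=2: {5,6}:1  {6,8}:2  {7,8}:1
  |U|=3: {3,7,8}:1  {4,5,6}:1  {5,6,8}:3  {6,7,8}:3
  |U|=4: {0,4,5,6}:1  {2,3,7,8}:1  {3,6,7,8}:4  {4,5,6,8}:4  {5,6,7,8}:6
  |U|=5: {0,4,5,6,8}:5  {1,2,3,7,8}:1  {2,3,6,7,8}:5  {3,5,6,7,8}:10  {4,5,6,7,8}:10
  |U|=6: {0,4,5,6,7,8}:15  {1,2,3,6,7,8}:6  {2,3,5,6,7,8}:15  {3,4,5,6,7,8}:20
  |U|=7: {0,3,4,5,6,7,8}:35  {1,2,3,5,6,7,8}:21  {2,3,4,5,6,7,8}:35
  start at 0(f): 56
  start at 1(d): 70
sum over floor = 126

126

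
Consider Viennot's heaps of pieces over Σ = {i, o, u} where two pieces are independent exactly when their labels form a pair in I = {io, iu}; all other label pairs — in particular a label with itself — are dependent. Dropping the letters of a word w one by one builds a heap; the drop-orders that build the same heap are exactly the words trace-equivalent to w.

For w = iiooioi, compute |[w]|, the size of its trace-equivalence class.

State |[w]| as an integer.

35

0(i) covers ∅
1(i) covers 0:i
2(o) covers ∅
3(o) covers 2:o
4(i) covers 1:i
5(o) covers 3:o
6(i) covers 4:i
floor of heap: 0:i, 2:o
completions by unplaced set U, small U first (add the entries for U minus each lowest piece of U):
  |U|=1: {5}:1  {6}:1
  |U|=2: {3,5}:1  {4,6}:1  {5,6}:2
  |U|=3: {1,4,6}:1  {2,3,5}:1  {3,5,6}:3  {4,5,6}:3
  |U|=4: {0,1,4,6}:1  {1,4,5,6}:4  {2,3,5,6}:4  {3,4,5,6}:6
  |U|=5: {0,1,4,5,6}:5  {1,3,4,5,6}:10  {2,3,4,5,6}:10
  start at 0(i): 20
  start at 2(o): 15
sum over floor = 35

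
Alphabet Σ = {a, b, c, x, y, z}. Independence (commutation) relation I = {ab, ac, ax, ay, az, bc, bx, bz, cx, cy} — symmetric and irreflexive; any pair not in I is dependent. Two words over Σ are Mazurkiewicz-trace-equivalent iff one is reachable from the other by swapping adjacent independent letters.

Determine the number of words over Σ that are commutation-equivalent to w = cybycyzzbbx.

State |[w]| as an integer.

#0=c has no predecessor
#1=y has no predecessor
#2=b depends on [1:y]
#3=y depends on [2:b]
#4=c depends on [0:c]
#5=y depends on [3:y]
#6=z depends on [4:c, 5:y]
#7=z depends on [6:z]
#8=b depends on [5:y]
#9=b depends on [8:b]
#10=x depends on [7:z]
sources: [0:c, 1:y]
N(rest) = Σ N(rest − s) over sources s of rest; N(one piece) = 1:
  size 1 → [9]=1  [10]=1
  size 2 → [7,10]=1  [8,9]=1  [9,10]=2
  size 3 → [6,7,10]=1  [7,9,10]=3  [8,9,10]=3
  size 4 → [4,6,7,10]=1  [6,7,9,10]=4  [7,8,9,10]=6
  size 5 → [0,4,6,7,10]=1  [4,6,7,9,10]=5  [6,7,8,9,10]=10
  size 6 → [0,4,6,7,9,10]=6  [4,6,7,8,9,10]=15  [5,6,7,8,9,10]=10
  size 7 → [0,4,6,7,8,9,10]=21  [3,5,6,7,8,9,10]=10  [4,5,6,7,8,9,10]=25
  size 8 → [0,4,5,6,7,8,9,10]=46  [2,3,5,6,7,8,9,10]=10  [3,4,5,6,7,8,9,10]=35
  size 9 → [0,3,4,5,6,7,8,9,10]=81  [1,2,3,5,6,7,8,9,10]=10  [2,3,4,5,6,7,8,9,10]=45
  first=0(c) contributes 55
  first=1(y) contributes 126
|[w]| = 181

181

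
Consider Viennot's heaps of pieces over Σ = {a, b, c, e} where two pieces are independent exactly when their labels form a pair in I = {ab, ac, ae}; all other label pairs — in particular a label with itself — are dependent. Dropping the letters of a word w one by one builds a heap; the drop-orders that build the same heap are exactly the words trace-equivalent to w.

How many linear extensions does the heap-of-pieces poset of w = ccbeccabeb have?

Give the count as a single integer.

10

drop 0:c onto floor
drop 1:c onto {0:c}
drop 2:b onto {1:c}
drop 3:e onto {2:b}
drop 4:c onto {3:e}
drop 5:c onto {4:c}
drop 6:a onto floor
drop 7:b onto {5:c}
drop 8:e onto {7:b}
drop 9:b onto {8:e}
ground layer = {0:c, 6:a}
drop-orders for the pieces not yet dropped (sum over which currently-grounded one goes next):
  1 to go: {6} 1  {9} 1
  2 to go: {6,9} 2  {8,9} 1
  3 to go: {6,8,9} 3  {7,8,9} 1
  4 to go: {5,7,8,9} 1  {6,7,8,9} 4
  5 to go: {4,5,7,8,9} 1  {5,6,7,8,9} 5
  6 to go: {3,4,5,7,8,9} 1  {4,5,6,7,8,9} 6
  7 to go: {2,3,4,5,7,8,9} 1  {3,4,5,6,7,8,9} 7
  8 to go: {1,2,3,4,5,7,8,9} 1  {2,3,4,5,6,7,8,9} 8
  if 0:c drops first: 9 orders
  if 6:a drops first: 1 orders
heap linearizations: 10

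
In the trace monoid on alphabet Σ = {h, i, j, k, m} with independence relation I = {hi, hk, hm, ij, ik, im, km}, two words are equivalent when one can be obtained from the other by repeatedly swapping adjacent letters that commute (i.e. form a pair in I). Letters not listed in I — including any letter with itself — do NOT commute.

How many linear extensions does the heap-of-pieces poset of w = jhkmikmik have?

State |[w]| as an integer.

2160

piece 0:j — minimal
piece 1:h rests on {0:j}
piece 2:k rests on {0:j}
piece 3:m rests on {0:j}
piece 4:i — minimal
piece 5:k rests on {2:k}
piece 6:m rests on {3:m}
piece 7:i rests on {4:i}
piece 8:k rests on {5:k}
minimal pieces: {0:j, 4:i}
ways to finish when only these pieces remain (= sum over removing one remaining piece with nothing left below it):
  1 left: {1}→1  {6}→1  {7}→1  {8}→1
  2 left: {1,6}→2  {1,7}→2  {1,8}→2  {3,6}→1  {4,7}→1  {5,8}→1  {6,7}→2  {6,8}→2  {7,8}→2
  3 left: {1,3,6}→3  {1,4,7}→3  {1,5,8}→3  {1,6,7}→6  {1,6,8}→6  {1,7,8}→6  {2,5,8}→1  {3,6,7}→3  {3,6,8}→3  {4,6,7}→3  {4,7,8}→3  {5,6,8}→3  {5,7,8}→3  {6,7,8}→6
  4 left: {1,2,5,8}→4  {1,3,6,7}→12  {1,3,6,8}→12  {1,4,6,7}→12  {1,4,7,8}→12  {1,5,6,8}→12  {1,5,7,8}→12  {1,6,7,8}→24  {2,5,6,8}→4  {2,5,7,8}→4  {3,4,6,7}→6  {3,5,6,8}→6  {3,6,7,8}→12  {4,5,7,8}→6  {4,6,7,8}→12  {5,6,7,8}→12
  5 left: {1,2,5,6,8}→20  {1,2,5,7,8}→20  {1,3,4,6,7}→30  {1,3,5,6,8}→30  {1,3,6,7,8}→60  {1,4,5,7,8}→30  {1,4,6,7,8}→60  {1,5,6,7,8}→60  {2,3,5,6,8}→10  {2,4,5,7,8}→10  {2,5,6,7,8}→20  {3,4,6,7,8}→30  {3,5,6,7,8}→30  {4,5,6,7,8}→30
  6 left: {1,2,3,5,6,8}→60  {1,2,4,5,7,8}→60  {1,2,5,6,7,8}→120  {1,3,4,6,7,8}→180  {1,3,5,6,7,8}→180  {1,4,5,6,7,8}→180  {2,3,5,6,7,8}→60  {2,4,5,6,7,8}→60  {3,4,5,6,7,8}→90
  7 left: {0,1,2,3,5,6,8}→60  {1,2,3,5,6,7,8}→420  {1,2,4,5,6,7,8}→420  {1,3,4,5,6,7,8}→630  {2,3,4,5,6,7,8}→210
  placing 0:j first → 1680 extensions
  placing 4:i first → 480 extensions
total linear extensions = 2160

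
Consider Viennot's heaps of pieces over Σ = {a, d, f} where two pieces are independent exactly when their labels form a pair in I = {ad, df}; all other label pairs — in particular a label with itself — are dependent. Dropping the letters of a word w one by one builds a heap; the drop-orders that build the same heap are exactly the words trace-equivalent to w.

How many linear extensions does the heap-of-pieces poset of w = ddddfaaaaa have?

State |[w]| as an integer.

#0=d has no predecessor
#1=d depends on [0:d]
#2=d depends on [1:d]
#3=d depends on [2:d]
#4=f has no predecessor
#5=a depends on [4:f]
#6=a depends on [5:a]
#7=a depends on [6:a]
#8=a depends on [7:a]
#9=a depends on [8:a]
sources: [0:d, 4:f]
N(rest) = Σ N(rest − s) over sources s of rest; N(one piece) = 1:
  size 1 → [3]=1  [9]=1
  size 2 → [2,3]=1  [3,9]=2  [8,9]=1
  size 3 → [1,2,3]=1  [2,3,9]=3  [3,8,9]=3  [7,8,9]=1
  size 4 → [0,1,2,3]=1  [1,2,3,9]=4  [2,3,8,9]=6  [3,7,8,9]=4  [6,7,8,9]=1
  size 5 → [0,1,2,3,9]=5  [1,2,3,8,9]=10  [2,3,7,8,9]=10  [3,6,7,8,9]=5  [5,6,7,8,9]=1
  size 6 → [0,1,2,3,8,9]=15  [1,2,3,7,8,9]=20  [2,3,6,7,8,9]=15  [3,5,6,7,8,9]=6  [4,5,6,7,8,9]=1
  size 7 → [0,1,2,3,7,8,9]=35  [1,2,3,6,7,8,9]=35  [2,3,5,6,7,8,9]=21  [3,4,5,6,7,8,9]=7
  size 8 → [0,1,2,3,6,7,8,9]=70  [1,2,3,5,6,7,8,9]=56  [2,3,4,5,6,7,8,9]=28
  first=0(d) contributes 84
  first=4(f) contributes 126
|[w]| = 210

210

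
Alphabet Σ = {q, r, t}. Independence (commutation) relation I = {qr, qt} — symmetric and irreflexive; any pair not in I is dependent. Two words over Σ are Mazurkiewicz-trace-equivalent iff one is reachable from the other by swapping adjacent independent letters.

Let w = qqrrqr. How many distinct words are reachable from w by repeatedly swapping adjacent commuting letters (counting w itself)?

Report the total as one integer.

#0=q has no predecessor
#1=q depends on [0:q]
#2=r has no predecessor
#3=r depends on [2:r]
#4=q depends on [1:q]
#5=r depends on [3:r]
sources: [0:q, 2:r]
N(rest) = Σ N(rest − s) over sources s of rest; N(one piece) = 1:
  size 1 → [4]=1  [5]=1
  size 2 → [1,4]=1  [3,5]=1  [4,5]=2
  size 3 → [0,1,4]=1  [1,4,5]=3  [2,3,5]=1  [3,4,5]=3
  size 4 → [0,1,4,5]=4  [1,3,4,5]=6  [2,3,4,5]=4
  first=0(q) contributes 10
  first=2(r) contributes 10
|[w]| = 20

20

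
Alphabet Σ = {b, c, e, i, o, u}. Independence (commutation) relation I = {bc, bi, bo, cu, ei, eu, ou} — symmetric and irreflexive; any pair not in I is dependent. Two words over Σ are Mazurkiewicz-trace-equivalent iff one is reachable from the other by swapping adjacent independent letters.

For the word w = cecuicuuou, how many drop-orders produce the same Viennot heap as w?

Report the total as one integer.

drop 0:c onto floor
drop 1:e onto {0:c}
drop 2:c onto {1:e}
drop 3:u onto floor
drop 4:i onto {2:c, 3:u}
drop 5:c onto {4:i}
drop 6:u onto {4:i}
drop 7:u onto {6:u}
drop 8:o onto {5:c}
drop 9:u onto {7:u}
ground layer = {0:c, 3:u}
drop-orders for the pieces not yet dropped (sum over which currently-grounded one goes next):
  1 to go: {8} 1  {9} 1
  2 to go: {5,8} 1  {7,9} 1  {8,9} 2
  3 to go: {5,8,9} 3  {6,7,9} 1  {7,8,9} 3
  4 to go: {5,7,8,9} 6  {6,7,8,9} 4
  5 to go: {5,6,7,8,9} 10
  6 to go: {4,5,6,7,8,9} 10
  7 to go: {2,4,5,6,7,8,9} 10  {3,4,5,6,7,8,9} 10
  8 to go: {1,2,4,5,6,7,8,9} 10  {2,3,4,5,6,7,8,9} 20
  if 0:c drops first: 30 orders
  if 3:u drops first: 10 orders
heap linearizations: 40

40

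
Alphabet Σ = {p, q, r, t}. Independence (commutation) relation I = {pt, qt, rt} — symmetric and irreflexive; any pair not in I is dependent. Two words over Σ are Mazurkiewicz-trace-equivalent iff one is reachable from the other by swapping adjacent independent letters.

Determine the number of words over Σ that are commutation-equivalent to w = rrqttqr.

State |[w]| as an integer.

21

piece 0:r — minimal
piece 1:r rests on {0:r}
piece 2:q rests on {1:r}
piece 3:t — minimal
piece 4:t rests on {3:t}
piece 5:q rests on {2:q}
piece 6:r rests on {5:q}
minimal pieces: {0:r, 3:t}
ways to finish when only these pieces remain (= sum over removing one remaining piece with nothing left below it):
  1 left: {4}→1  {6}→1
  2 left: {3,4}→1  {4,6}→2  {5,6}→1
  3 left: {2,5,6}→1  {3,4,6}→3  {4,5,6}→3
  4 left: {1,2,5,6}→1  {2,4,5,6}→4  {3,4,5,6}→6
  5 left: {0,1,2,5,6}→1  {1,2,4,5,6}→5  {2,3,4,5,6}→10
  placing 0:r first → 15 extensions
  placing 3:t first → 6 extensions
total linear extensions = 21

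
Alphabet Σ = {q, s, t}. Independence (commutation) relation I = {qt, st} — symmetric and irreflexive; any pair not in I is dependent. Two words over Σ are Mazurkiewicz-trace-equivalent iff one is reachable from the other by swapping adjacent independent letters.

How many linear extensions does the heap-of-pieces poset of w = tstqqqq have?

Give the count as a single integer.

#0=t has no predecessor
#1=s has no predecessor
#2=t depends on [0:t]
#3=q depends on [1:s]
#4=q depends on [3:q]
#5=q depends on [4:q]
#6=q depends on [5:q]
sources: [0:t, 1:s]
N(rest) = Σ N(rest − s) over sources s of rest; N(one piece) = 1:
  size 1 → [2]=1  [6]=1
  size 2 → [0,2]=1  [2,6]=2  [5,6]=1
  size 3 → [0,2,6]=3  [2,5,6]=3  [4,5,6]=1
  size 4 → [0,2,5,6]=6  [2,4,5,6]=4  [3,4,5,6]=1
  size 5 → [0,2,4,5,6]=10  [1,3,4,5,6]=1  [2,3,4,5,6]=5
  first=0(t) contributes 6
  first=1(s) contributes 15
|[w]| = 21

21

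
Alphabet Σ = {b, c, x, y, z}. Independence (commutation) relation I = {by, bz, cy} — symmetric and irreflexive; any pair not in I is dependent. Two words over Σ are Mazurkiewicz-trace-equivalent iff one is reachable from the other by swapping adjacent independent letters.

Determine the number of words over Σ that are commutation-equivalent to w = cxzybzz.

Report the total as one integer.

5

0(c) covers ∅
1(x) covers 0:c
2(z) covers 1:x
3(y) covers 2:z
4(b) covers 1:x
5(z) covers 3:y
6(z) covers 5:z
floor of heap: 0:c
completions by unplaced set U, small U first (add the entries for U minus each lowest piece of U):
  |U|=1: {4}:1  {6}:1
  |U|=2: {4,6}:2  {5,6}:1
  |U|=3: {3,5,6}:1  {4,5,6}:3
  |U|=4: {2,3,5,6}:1  {3,4,5,6}:4
  |U|=5: {2,3,4,5,6}:5
  start at 0(c): 5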